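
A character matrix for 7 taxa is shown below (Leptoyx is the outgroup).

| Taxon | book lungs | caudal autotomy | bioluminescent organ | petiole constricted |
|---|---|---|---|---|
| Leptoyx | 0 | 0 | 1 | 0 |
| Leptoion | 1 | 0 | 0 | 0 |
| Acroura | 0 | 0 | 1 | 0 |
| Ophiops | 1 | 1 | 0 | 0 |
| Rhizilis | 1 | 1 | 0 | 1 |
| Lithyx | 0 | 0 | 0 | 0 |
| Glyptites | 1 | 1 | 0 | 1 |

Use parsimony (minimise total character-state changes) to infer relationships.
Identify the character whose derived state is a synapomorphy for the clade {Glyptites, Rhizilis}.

Character polarity is set by the outgroup: the derived state is whichever differs from the outgroup's state, so for bioluminescent organ the derived state is '0', and for the remaining characters it is '1'.
Only Glyptites, Leptoion, Ophiops, and Rhizilis show the derived state '1' for book lungs, supporting them as a clade.
Only Glyptites, Ophiops, and Rhizilis show the derived state '1' for caudal autotomy, supporting them as a clade.
bioluminescent organ (derived state '0') is shared by Glyptites, Leptoion, Lithyx, Ophiops, and Rhizilis — a synapomorphy uniting that clade.
Only Glyptites and Rhizilis show the derived state '1' for petiole constricted, supporting them as a clade.
Most parsimonious ingroup topology: (((Leptoion,(Ophiops,(Rhizilis,Glyptites))),Lithyx),Acroura).
The clade {Glyptites, Rhizilis} is supported by petiole constricted: its derived state '1' occurs in exactly those taxa and in no other taxon (including the outgroup).

petiole constricted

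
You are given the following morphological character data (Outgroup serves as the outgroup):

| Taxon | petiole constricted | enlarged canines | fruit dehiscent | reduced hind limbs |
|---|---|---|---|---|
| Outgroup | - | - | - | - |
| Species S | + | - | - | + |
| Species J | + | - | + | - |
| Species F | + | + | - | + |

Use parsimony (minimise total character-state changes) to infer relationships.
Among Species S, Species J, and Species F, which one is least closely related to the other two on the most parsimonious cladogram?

The outgroup has state '-' for every character, so '+' is the derived state throughout.
All ingroup taxa share the derived state '+' for petiole constricted; it defines the ingroup but does not resolve relationships within it.
enlarged canines: derived state '+' in Species F only — an autapomorphy, so it tells us nothing about relationships among taxa.
fruit dehiscent: derived state '+' in Species J only — an autapomorphy, so it tells us nothing about relationships among taxa.
reduced hind limbs (derived state '+') is shared by Species F and Species S — a synapomorphy uniting that clade.
Most parsimonious ingroup topology: ((Species S,Species F),Species J).
Species F and Species S share a more recent common ancestor with each other than either does with Species J, so Species J is the least closely related of the three.

Species J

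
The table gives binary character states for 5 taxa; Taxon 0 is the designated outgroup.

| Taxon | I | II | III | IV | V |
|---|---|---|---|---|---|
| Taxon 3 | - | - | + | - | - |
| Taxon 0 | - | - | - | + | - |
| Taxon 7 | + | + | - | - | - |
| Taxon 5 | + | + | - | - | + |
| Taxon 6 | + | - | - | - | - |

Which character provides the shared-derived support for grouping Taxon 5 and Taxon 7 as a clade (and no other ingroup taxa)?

Character polarity is set by the outgroup: the derived state is whichever differs from the outgroup's state, so for IV the derived state is '-', and for the remaining characters it is '+'.
I: derived state '+' in Taxon 5, Taxon 6, and Taxon 7 only — synapomorphy for {Taxon 5, Taxon 6, Taxon 7}.
II: derived state '+' in Taxon 5 and Taxon 7 only — synapomorphy for {Taxon 5, Taxon 7}.
III (derived state '+') is unique to Taxon 3 (autapomorphy; uninformative for grouping).
IV (derived state '-') is shared by all ingroup taxa — unites the whole ingroup.
V: derived state '+' in Taxon 5 only — an autapomorphy, so it tells us nothing about relationships among taxa.
Most parsimonious ingroup topology: (Taxon 3,(Taxon 6,(Taxon 7,Taxon 5))).
The clade {Taxon 5, Taxon 7} is supported by II: its derived state '+' occurs in exactly those taxa and in no other taxon (including the outgroup).

II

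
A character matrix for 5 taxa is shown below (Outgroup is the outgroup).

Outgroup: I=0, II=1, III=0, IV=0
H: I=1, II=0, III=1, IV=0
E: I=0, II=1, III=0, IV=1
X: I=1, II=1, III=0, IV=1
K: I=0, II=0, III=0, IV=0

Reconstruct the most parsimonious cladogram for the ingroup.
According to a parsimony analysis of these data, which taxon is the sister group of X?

Character polarity is set by the outgroup: the derived state is whichever differs from the outgroup's state, so for II the derived state is '0', and for the remaining characters it is '1'.
I groups H and X, which is incompatible with the clades supported by the remaining characters; treating it as convergent (homoplasy) costs fewer steps than any alternative tree.
II: derived state '0' in H and K only — synapomorphy for {H, K}.
III (derived state '1') is unique to H (autapomorphy; uninformative for grouping).
Only E and X show the derived state '1' for IV, supporting them as a clade.
Most parsimonious ingroup topology: ((H,K),(E,X)).
X and E form a cherry on this tree, so they are sister taxa.

E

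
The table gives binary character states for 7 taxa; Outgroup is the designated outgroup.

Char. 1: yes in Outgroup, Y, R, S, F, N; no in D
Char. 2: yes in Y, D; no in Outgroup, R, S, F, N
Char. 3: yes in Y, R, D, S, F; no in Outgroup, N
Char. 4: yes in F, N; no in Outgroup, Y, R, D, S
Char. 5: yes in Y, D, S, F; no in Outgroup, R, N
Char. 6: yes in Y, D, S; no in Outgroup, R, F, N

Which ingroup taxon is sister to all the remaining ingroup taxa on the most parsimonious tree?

N

Character polarity is set by the outgroup: the derived state is whichever differs from the outgroup's state, so for Char. 1 the derived state is 'no', and for the remaining characters it is 'yes'.
Char. 1 (derived state 'no') is unique to D (autapomorphy; uninformative for grouping).
Char. 2 (derived state 'yes') is shared by D and Y — a synapomorphy uniting that clade.
Char. 3 (derived state 'yes') is shared by D, F, R, S, and Y — a synapomorphy uniting that clade.
Char. 4 (state 'yes') occurs in F and N but conflicts with the nesting implied by the other characters — most parsimoniously interpreted as homoplasy.
Only D, F, S, and Y show the derived state 'yes' for Char. 5, supporting them as a clade.
Char. 6: derived state 'yes' in D, S, and Y only — synapomorphy for {D, S, Y}.
Most parsimonious ingroup topology: (((((Y,D),S),F),R),N).
N is sister to the clade containing all other ingroup taxa, so it is the earliest-diverging (most basal) ingroup lineage.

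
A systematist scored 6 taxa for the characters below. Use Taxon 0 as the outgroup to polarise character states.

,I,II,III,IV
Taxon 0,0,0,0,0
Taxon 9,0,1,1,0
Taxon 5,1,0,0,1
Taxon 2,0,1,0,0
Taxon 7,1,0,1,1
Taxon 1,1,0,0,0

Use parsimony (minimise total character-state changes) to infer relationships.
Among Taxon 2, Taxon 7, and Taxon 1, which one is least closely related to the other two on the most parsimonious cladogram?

The outgroup has state '0' for every character, so '1' is the derived state throughout.
I: derived state '1' in Taxon 1, Taxon 5, and Taxon 7 only — synapomorphy for {Taxon 1, Taxon 5, Taxon 7}.
II (derived state '1') is shared by Taxon 2 and Taxon 9 — a synapomorphy uniting that clade.
III groups Taxon 7 and Taxon 9, which is incompatible with the clades supported by the remaining characters; treating it as convergent (homoplasy) costs fewer steps than any alternative tree.
Only Taxon 5 and Taxon 7 show the derived state '1' for IV, supporting them as a clade.
Most parsimonious ingroup topology: ((Taxon 9,Taxon 2),((Taxon 5,Taxon 7),Taxon 1)).
Taxon 1 and Taxon 7 share a more recent common ancestor with each other than either does with Taxon 2, so Taxon 2 is the least closely related of the three.

Taxon 2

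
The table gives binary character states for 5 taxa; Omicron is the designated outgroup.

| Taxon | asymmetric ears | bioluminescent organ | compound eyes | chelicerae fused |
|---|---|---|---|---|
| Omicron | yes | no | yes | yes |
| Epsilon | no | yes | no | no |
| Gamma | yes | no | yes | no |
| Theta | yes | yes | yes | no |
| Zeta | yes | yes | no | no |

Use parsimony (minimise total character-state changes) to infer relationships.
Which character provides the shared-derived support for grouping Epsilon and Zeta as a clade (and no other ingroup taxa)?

compound eyes

Character polarity is set by the outgroup: the derived state is whichever differs from the outgroup's state, so for asymmetric ears, compound eyes, chelicerae fused the derived state is 'no', and for the remaining characters it is 'yes'.
asymmetric ears: derived state 'no' in Epsilon only — an autapomorphy, so it tells us nothing about relationships among taxa.
Only Epsilon, Theta, and Zeta show the derived state 'yes' for bioluminescent organ, supporting them as a clade.
compound eyes: derived state 'no' in Epsilon and Zeta only — synapomorphy for {Epsilon, Zeta}.
All ingroup taxa share the derived state 'no' for chelicerae fused; it defines the ingroup but does not resolve relationships within it.
Most parsimonious ingroup topology: (((Epsilon,Zeta),Theta),Gamma).
The clade {Epsilon, Zeta} is supported by compound eyes: its derived state 'no' occurs in exactly those taxa and in no other taxon (including the outgroup).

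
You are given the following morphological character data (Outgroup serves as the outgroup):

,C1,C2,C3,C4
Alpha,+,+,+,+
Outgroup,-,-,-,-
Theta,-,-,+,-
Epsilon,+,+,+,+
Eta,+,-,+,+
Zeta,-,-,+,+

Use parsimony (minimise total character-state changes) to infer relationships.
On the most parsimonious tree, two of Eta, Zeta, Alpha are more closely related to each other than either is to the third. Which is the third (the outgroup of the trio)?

The outgroup has state '-' for every character, so '+' is the derived state throughout.
C1: derived state '+' in Alpha, Epsilon, and Eta only — synapomorphy for {Alpha, Epsilon, Eta}.
C2 (derived state '+') is shared by Alpha and Epsilon — a synapomorphy uniting that clade.
All ingroup taxa share the derived state '+' for C3; it defines the ingroup but does not resolve relationships within it.
C4 (derived state '+') is shared by Alpha, Epsilon, Eta, and Zeta — a synapomorphy uniting that clade.
Most parsimonious ingroup topology: ((Zeta,(Eta,(Alpha,Epsilon))),Theta).
Eta and Alpha share a more recent common ancestor with each other than either does with Zeta, so Zeta is the least closely related of the three.

Zeta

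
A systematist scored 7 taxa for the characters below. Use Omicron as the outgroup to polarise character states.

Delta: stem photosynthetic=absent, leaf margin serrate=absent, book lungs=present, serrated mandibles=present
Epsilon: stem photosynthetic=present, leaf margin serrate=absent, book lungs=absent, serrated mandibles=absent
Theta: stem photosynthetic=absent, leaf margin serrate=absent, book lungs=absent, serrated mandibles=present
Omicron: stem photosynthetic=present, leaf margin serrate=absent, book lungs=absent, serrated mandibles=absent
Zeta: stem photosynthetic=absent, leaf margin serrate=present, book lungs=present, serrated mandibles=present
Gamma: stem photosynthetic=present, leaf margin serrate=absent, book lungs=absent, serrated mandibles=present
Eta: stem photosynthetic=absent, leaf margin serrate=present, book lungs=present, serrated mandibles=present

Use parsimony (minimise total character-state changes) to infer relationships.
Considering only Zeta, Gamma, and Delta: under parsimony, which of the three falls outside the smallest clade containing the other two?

Character polarity is set by the outgroup: the derived state is whichever differs from the outgroup's state, so for stem photosynthetic the derived state is 'absent', and for the remaining characters it is 'present'.
stem photosynthetic: derived state 'absent' in Delta, Eta, Theta, and Zeta only — synapomorphy for {Delta, Eta, Theta, Zeta}.
Only Eta and Zeta show the derived state 'present' for leaf margin serrate, supporting them as a clade.
book lungs (derived state 'present') is shared by Delta, Eta, and Zeta — a synapomorphy uniting that clade.
serrated mandibles: derived state 'present' in Delta, Eta, Gamma, Theta, and Zeta only — synapomorphy for {Delta, Eta, Gamma, Theta, Zeta}.
Most parsimonious ingroup topology: (((((Eta,Zeta),Delta),Theta),Gamma),Epsilon).
Delta and Zeta share a more recent common ancestor with each other than either does with Gamma, so Gamma is the least closely related of the three.

Gamma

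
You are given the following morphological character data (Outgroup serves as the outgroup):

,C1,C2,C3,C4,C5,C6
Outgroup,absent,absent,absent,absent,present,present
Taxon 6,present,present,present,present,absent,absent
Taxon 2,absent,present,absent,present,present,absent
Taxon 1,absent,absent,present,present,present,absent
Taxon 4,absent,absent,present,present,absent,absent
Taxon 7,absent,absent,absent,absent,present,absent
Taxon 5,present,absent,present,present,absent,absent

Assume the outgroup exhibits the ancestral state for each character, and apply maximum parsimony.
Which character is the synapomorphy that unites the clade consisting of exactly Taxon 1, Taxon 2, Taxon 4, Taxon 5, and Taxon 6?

Character polarity is set by the outgroup: the derived state is whichever differs from the outgroup's state, so for C5, C6 the derived state is 'absent', and for the remaining characters it is 'present'.
Only Taxon 5 and Taxon 6 show the derived state 'present' for C1, supporting them as a clade.
C2 (state 'present') occurs in Taxon 2 and Taxon 6 but conflicts with the nesting implied by the other characters — most parsimoniously interpreted as homoplasy.
C3: derived state 'present' in Taxon 1, Taxon 4, Taxon 5, and Taxon 6 only — synapomorphy for {Taxon 1, Taxon 4, Taxon 5, Taxon 6}.
C4 (derived state 'present') is shared by Taxon 1, Taxon 2, Taxon 4, Taxon 5, and Taxon 6 — a synapomorphy uniting that clade.
C5 (derived state 'absent') is shared by Taxon 4, Taxon 5, and Taxon 6 — a synapomorphy uniting that clade.
C6 (derived state 'absent') is shared by all ingroup taxa — unites the whole ingroup.
Most parsimonious ingroup topology: (((((Taxon 6,Taxon 5),Taxon 4),Taxon 1),Taxon 2),Taxon 7).
The clade {Taxon 1, Taxon 2, Taxon 4, Taxon 5, Taxon 6} is supported by C4: its derived state 'present' occurs in exactly those taxa and in no other taxon (including the outgroup).

C4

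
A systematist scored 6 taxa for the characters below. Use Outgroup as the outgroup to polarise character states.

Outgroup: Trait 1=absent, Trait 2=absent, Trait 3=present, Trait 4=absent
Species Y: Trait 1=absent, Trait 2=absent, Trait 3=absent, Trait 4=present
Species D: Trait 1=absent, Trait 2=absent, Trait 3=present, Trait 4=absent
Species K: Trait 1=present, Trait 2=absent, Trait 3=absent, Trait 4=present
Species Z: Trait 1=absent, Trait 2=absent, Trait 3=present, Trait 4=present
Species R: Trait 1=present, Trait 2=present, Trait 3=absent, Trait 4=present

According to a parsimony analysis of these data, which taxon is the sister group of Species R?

Species K

Character polarity is set by the outgroup: the derived state is whichever differs from the outgroup's state, so for Trait 3 the derived state is 'absent', and for the remaining characters it is 'present'.
Only Species K and Species R show the derived state 'present' for Trait 1, supporting them as a clade.
Trait 2 (derived state 'present') is unique to Species R (autapomorphy; uninformative for grouping).
Trait 3: derived state 'absent' in Species K, Species R, and Species Y only — synapomorphy for {Species K, Species R, Species Y}.
Trait 4: derived state 'present' in Species K, Species R, Species Y, and Species Z only — synapomorphy for {Species K, Species R, Species Y, Species Z}.
Most parsimonious ingroup topology: (((Species Y,(Species K,Species R)),Species Z),Species D).
Species R and Species K form a cherry on this tree, so they are sister taxa.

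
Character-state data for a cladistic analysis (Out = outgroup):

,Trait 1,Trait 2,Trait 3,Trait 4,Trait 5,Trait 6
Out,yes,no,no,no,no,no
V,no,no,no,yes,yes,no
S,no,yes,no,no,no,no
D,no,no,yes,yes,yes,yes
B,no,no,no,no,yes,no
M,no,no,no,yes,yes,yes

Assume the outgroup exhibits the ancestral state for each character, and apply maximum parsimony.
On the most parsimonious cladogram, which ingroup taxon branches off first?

S

Character polarity is set by the outgroup: the derived state is whichever differs from the outgroup's state, so for Trait 1 the derived state is 'no', and for the remaining characters it is 'yes'.
All ingroup taxa share the derived state 'no' for Trait 1; it defines the ingroup but does not resolve relationships within it.
Trait 2: derived state 'yes' in S only — an autapomorphy, so it tells us nothing about relationships among taxa.
Trait 3 (derived state 'yes') is unique to D (autapomorphy; uninformative for grouping).
Trait 4: derived state 'yes' in D, M, and V only — synapomorphy for {D, M, V}.
Trait 5 (derived state 'yes') is shared by B, D, M, and V — a synapomorphy uniting that clade.
Only D and M show the derived state 'yes' for Trait 6, supporting them as a clade.
Most parsimonious ingroup topology: (((V,(D,M)),B),S).
S is sister to the clade containing all other ingroup taxa, so it is the earliest-diverging (most basal) ingroup lineage.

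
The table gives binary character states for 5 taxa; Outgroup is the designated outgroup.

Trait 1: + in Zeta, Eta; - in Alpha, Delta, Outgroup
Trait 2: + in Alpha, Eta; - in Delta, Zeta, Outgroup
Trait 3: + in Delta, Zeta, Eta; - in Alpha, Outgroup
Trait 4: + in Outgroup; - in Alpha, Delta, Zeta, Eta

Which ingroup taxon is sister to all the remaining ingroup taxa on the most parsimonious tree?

Character polarity is set by the outgroup: the derived state is whichever differs from the outgroup's state, so for Trait 4 the derived state is '-', and for the remaining characters it is '+'.
Only Eta and Zeta show the derived state '+' for Trait 1, supporting them as a clade.
Trait 2 (state '+') occurs in Alpha and Eta but conflicts with the nesting implied by the other characters — most parsimoniously interpreted as homoplasy.
Only Delta, Eta, and Zeta show the derived state '+' for Trait 3, supporting them as a clade.
All ingroup taxa share the derived state '-' for Trait 4; it defines the ingroup but does not resolve relationships within it.
Most parsimonious ingroup topology: (((Eta,Zeta),Delta),Alpha).
Alpha is sister to the clade containing all other ingroup taxa, so it is the earliest-diverging (most basal) ingroup lineage.

Alpha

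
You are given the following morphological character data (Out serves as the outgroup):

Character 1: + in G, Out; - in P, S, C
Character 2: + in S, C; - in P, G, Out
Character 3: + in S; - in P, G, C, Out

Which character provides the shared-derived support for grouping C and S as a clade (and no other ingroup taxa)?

Character polarity is set by the outgroup: the derived state is whichever differs from the outgroup's state, so for Character 1 the derived state is '-', and for the remaining characters it is '+'.
Only C, P, and S show the derived state '-' for Character 1, supporting them as a clade.
Character 2 (derived state '+') is shared by C and S — a synapomorphy uniting that clade.
Character 3: derived state '+' in S only — an autapomorphy, so it tells us nothing about relationships among taxa.
Most parsimonious ingroup topology: ((P,(C,S)),G).
The clade {C, S} is supported by Character 2: its derived state '+' occurs in exactly those taxa and in no other taxon (including the outgroup).

Character 2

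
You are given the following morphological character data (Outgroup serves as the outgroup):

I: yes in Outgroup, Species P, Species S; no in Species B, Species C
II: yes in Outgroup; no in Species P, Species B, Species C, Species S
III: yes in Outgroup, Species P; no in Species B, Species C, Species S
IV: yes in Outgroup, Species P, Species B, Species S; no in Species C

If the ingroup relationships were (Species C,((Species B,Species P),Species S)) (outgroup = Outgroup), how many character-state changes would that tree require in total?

Map each character onto (Species C,((Species B,Species P),Species S)) (rooted by Outgroup) and count the minimum state changes it requires (Fitch parsimony):
I: 2; II: 1; III: 2; IV: 1.
Total tree length = 6.

6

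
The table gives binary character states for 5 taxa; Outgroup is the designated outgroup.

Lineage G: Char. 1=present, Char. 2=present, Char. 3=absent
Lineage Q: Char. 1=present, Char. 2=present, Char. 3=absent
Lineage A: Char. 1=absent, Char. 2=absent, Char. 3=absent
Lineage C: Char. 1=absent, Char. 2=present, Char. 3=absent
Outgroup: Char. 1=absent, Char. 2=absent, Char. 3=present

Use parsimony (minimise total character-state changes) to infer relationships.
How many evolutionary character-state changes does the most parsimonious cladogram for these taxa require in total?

3

Character polarity is set by the outgroup: the derived state is whichever differs from the outgroup's state, so for Char. 3 the derived state is 'absent', and for the remaining characters it is 'present'.
Char. 1 (derived state 'present') is shared by Lineage G and Lineage Q — a synapomorphy uniting that clade.
Char. 2 (derived state 'present') is shared by Lineage C, Lineage G, and Lineage Q — a synapomorphy uniting that clade.
Char. 3 (derived state 'absent') is shared by all ingroup taxa — unites the whole ingroup.
Most parsimonious ingroup topology: (Lineage A,(Lineage C,(Lineage Q,Lineage G))).
Changes per character on this tree: Char. 1: 1; Char. 2: 1; Char. 3: 1.
Total = 3.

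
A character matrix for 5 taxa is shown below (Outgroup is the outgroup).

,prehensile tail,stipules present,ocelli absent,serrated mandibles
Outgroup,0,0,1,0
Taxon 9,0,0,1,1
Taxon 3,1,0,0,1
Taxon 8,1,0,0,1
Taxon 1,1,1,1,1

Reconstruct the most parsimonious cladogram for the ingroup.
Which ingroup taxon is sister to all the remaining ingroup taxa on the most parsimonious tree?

Taxon 9

Character polarity is set by the outgroup: the derived state is whichever differs from the outgroup's state, so for ocelli absent the derived state is '0', and for the remaining characters it is '1'.
prehensile tail: derived state '1' in Taxon 1, Taxon 3, and Taxon 8 only — synapomorphy for {Taxon 1, Taxon 3, Taxon 8}.
stipules present (derived state '1') is unique to Taxon 1 (autapomorphy; uninformative for grouping).
Only Taxon 3 and Taxon 8 show the derived state '0' for ocelli absent, supporting them as a clade.
serrated mandibles (derived state '1') is shared by all ingroup taxa — unites the whole ingroup.
Most parsimonious ingroup topology: (Taxon 9,((Taxon 3,Taxon 8),Taxon 1)).
Taxon 9 is sister to the clade containing all other ingroup taxa, so it is the earliest-diverging (most basal) ingroup lineage.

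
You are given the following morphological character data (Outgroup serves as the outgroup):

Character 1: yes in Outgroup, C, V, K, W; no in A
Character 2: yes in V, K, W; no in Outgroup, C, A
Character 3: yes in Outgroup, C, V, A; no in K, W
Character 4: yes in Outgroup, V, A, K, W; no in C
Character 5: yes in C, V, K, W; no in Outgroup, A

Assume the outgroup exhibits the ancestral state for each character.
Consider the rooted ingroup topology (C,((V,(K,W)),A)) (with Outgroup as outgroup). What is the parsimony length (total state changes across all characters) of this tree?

Map each character onto (C,((V,(K,W)),A)) (rooted by Outgroup) and count the minimum state changes it requires (Fitch parsimony):
Character 1: 1; Character 2: 1; Character 3: 1; Character 4: 1; Character 5: 2.
Total tree length = 6.

6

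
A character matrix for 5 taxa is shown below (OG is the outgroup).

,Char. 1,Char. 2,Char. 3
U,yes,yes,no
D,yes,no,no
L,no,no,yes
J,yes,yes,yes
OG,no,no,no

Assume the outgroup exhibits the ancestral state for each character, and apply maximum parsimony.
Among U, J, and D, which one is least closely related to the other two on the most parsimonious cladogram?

D

The outgroup has state 'no' for every character, so 'yes' is the derived state throughout.
Only D, J, and U show the derived state 'yes' for Char. 1, supporting them as a clade.
Only J and U show the derived state 'yes' for Char. 2, supporting them as a clade.
Char. 3 groups J and L, which is incompatible with the clades supported by the remaining characters; treating it as convergent (homoplasy) costs fewer steps than any alternative tree.
Most parsimonious ingroup topology: (L,(D,(J,U))).
J and U share a more recent common ancestor with each other than either does with D, so D is the least closely related of the three.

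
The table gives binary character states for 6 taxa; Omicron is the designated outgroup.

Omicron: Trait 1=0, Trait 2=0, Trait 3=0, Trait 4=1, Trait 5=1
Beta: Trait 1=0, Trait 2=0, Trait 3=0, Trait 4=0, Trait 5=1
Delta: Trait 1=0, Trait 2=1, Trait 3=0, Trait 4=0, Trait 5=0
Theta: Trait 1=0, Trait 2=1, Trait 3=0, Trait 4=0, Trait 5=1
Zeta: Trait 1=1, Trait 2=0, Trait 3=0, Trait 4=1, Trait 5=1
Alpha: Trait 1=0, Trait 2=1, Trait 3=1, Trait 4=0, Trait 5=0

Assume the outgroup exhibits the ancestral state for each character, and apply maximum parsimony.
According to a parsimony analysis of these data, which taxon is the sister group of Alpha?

Character polarity is set by the outgroup: the derived state is whichever differs from the outgroup's state, so for Trait 4, Trait 5 the derived state is '0', and for the remaining characters it is '1'.
Trait 1 (derived state '1') is unique to Zeta (autapomorphy; uninformative for grouping).
Trait 2 (derived state '1') is shared by Alpha, Delta, and Theta — a synapomorphy uniting that clade.
Trait 3: derived state '1' in Alpha only — an autapomorphy, so it tells us nothing about relationships among taxa.
Trait 4 (derived state '0') is shared by Alpha, Beta, Delta, and Theta — a synapomorphy uniting that clade.
Only Alpha and Delta show the derived state '0' for Trait 5, supporting them as a clade.
Most parsimonious ingroup topology: ((Beta,((Delta,Alpha),Theta)),Zeta).
Alpha and Delta form a cherry on this tree, so they are sister taxa.

Delta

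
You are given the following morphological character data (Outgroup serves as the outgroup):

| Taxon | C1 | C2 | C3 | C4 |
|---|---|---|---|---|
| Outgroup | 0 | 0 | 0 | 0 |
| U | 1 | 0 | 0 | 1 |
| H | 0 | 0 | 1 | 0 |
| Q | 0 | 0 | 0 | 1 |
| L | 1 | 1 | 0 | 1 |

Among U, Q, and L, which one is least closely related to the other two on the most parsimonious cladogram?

Q

The outgroup has state '0' for every character, so '1' is the derived state throughout.
Only L and U show the derived state '1' for C1, supporting them as a clade.
C2: derived state '1' in L only — an autapomorphy, so it tells us nothing about relationships among taxa.
C3: derived state '1' in H only — an autapomorphy, so it tells us nothing about relationships among taxa.
C4: derived state '1' in L, Q, and U only — synapomorphy for {L, Q, U}.
Most parsimonious ingroup topology: (((U,L),Q),H).
L and U share a more recent common ancestor with each other than either does with Q, so Q is the least closely related of the three.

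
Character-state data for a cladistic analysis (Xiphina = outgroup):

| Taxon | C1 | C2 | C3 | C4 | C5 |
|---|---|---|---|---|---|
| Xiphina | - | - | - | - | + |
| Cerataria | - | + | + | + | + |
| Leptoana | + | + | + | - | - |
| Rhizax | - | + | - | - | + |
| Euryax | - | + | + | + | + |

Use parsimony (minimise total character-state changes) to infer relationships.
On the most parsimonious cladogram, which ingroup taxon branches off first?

Rhizax

Character polarity is set by the outgroup: the derived state is whichever differs from the outgroup's state, so for C5 the derived state is '-', and for the remaining characters it is '+'.
C1: derived state '+' in Leptoana only — an autapomorphy, so it tells us nothing about relationships among taxa.
All ingroup taxa share the derived state '+' for C2; it defines the ingroup but does not resolve relationships within it.
Only Cerataria, Euryax, and Leptoana show the derived state '+' for C3, supporting them as a clade.
C4: derived state '+' in Cerataria and Euryax only — synapomorphy for {Cerataria, Euryax}.
C5 (derived state '-') is unique to Leptoana (autapomorphy; uninformative for grouping).
Most parsimonious ingroup topology: (((Cerataria,Euryax),Leptoana),Rhizax).
Rhizax is sister to the clade containing all other ingroup taxa, so it is the earliest-diverging (most basal) ingroup lineage.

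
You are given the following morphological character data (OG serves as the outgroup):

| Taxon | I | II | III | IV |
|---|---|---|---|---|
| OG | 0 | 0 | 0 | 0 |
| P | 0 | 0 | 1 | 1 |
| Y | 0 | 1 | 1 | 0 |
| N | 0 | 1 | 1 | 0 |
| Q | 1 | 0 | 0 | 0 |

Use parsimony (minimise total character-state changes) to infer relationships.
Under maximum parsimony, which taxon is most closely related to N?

The outgroup has state '0' for every character, so '1' is the derived state throughout.
I (derived state '1') is unique to Q (autapomorphy; uninformative for grouping).
II (derived state '1') is shared by N and Y — a synapomorphy uniting that clade.
III: derived state '1' in N, P, and Y only — synapomorphy for {N, P, Y}.
IV: derived state '1' in P only — an autapomorphy, so it tells us nothing about relationships among taxa.
Most parsimonious ingroup topology: ((P,(Y,N)),Q).
N and Y form a cherry on this tree, so they are sister taxa.

Y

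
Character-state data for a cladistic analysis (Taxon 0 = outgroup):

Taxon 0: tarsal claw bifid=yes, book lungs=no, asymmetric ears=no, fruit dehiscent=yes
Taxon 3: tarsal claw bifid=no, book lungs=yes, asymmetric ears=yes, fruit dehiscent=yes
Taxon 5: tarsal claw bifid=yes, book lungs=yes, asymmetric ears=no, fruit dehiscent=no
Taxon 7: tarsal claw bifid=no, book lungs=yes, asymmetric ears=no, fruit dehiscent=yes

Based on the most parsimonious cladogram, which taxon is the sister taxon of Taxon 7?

Character polarity is set by the outgroup: the derived state is whichever differs from the outgroup's state, so for tarsal claw bifid, fruit dehiscent the derived state is 'no', and for the remaining characters it is 'yes'.
tarsal claw bifid (derived state 'no') is shared by Taxon 3 and Taxon 7 — a synapomorphy uniting that clade.
book lungs (derived state 'yes') is shared by all ingroup taxa — unites the whole ingroup.
asymmetric ears (derived state 'yes') is unique to Taxon 3 (autapomorphy; uninformative for grouping).
fruit dehiscent: derived state 'no' in Taxon 5 only — an autapomorphy, so it tells us nothing about relationships among taxa.
Most parsimonious ingroup topology: ((Taxon 3,Taxon 7),Taxon 5).
Taxon 7 and Taxon 3 form a cherry on this tree, so they are sister taxa.

Taxon 3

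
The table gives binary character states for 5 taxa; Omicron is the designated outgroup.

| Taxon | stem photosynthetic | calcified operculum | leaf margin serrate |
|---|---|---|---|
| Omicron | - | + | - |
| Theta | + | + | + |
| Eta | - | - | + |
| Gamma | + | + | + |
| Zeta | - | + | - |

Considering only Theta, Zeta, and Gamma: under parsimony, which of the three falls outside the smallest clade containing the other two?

Zeta

Character polarity is set by the outgroup: the derived state is whichever differs from the outgroup's state, so for calcified operculum the derived state is '-', and for the remaining characters it is '+'.
stem photosynthetic (derived state '+') is shared by Gamma and Theta — a synapomorphy uniting that clade.
calcified operculum: derived state '-' in Eta only — an autapomorphy, so it tells us nothing about relationships among taxa.
Only Eta, Gamma, and Theta show the derived state '+' for leaf margin serrate, supporting them as a clade.
Most parsimonious ingroup topology: (((Theta,Gamma),Eta),Zeta).
Theta and Gamma share a more recent common ancestor with each other than either does with Zeta, so Zeta is the least closely related of the three.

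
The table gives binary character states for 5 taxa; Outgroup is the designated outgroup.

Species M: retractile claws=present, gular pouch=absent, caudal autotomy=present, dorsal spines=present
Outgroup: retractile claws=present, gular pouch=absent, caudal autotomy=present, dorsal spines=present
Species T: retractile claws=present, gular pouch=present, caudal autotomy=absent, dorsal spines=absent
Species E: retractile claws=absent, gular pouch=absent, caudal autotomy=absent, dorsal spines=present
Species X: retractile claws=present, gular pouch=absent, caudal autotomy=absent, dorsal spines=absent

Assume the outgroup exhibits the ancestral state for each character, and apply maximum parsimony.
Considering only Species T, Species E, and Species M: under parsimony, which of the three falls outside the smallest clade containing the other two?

Species M

Character polarity is set by the outgroup: the derived state is whichever differs from the outgroup's state, so for retractile claws, caudal autotomy, dorsal spines the derived state is 'absent', and for the remaining characters it is 'present'.
retractile claws (derived state 'absent') is unique to Species E (autapomorphy; uninformative for grouping).
gular pouch (derived state 'present') is unique to Species T (autapomorphy; uninformative for grouping).
caudal autotomy (derived state 'absent') is shared by Species E, Species T, and Species X — a synapomorphy uniting that clade.
Only Species T and Species X show the derived state 'absent' for dorsal spines, supporting them as a clade.
Most parsimonious ingroup topology: ((Species E,(Species X,Species T)),Species M).
Species T and Species E share a more recent common ancestor with each other than either does with Species M, so Species M is the least closely related of the three.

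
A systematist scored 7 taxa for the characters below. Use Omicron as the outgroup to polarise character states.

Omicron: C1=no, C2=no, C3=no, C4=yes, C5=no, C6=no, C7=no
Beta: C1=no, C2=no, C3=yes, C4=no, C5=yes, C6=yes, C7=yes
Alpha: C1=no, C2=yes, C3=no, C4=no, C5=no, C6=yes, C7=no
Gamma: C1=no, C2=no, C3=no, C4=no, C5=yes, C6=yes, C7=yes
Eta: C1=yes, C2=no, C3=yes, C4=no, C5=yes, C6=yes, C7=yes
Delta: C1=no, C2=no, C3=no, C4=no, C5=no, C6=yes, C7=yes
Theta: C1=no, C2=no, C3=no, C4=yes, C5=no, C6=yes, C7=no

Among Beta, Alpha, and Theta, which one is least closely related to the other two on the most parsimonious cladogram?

Character polarity is set by the outgroup: the derived state is whichever differs from the outgroup's state, so for C4 the derived state is 'no', and for the remaining characters it is 'yes'.
C1 (derived state 'yes') is unique to Eta (autapomorphy; uninformative for grouping).
C2 (derived state 'yes') is unique to Alpha (autapomorphy; uninformative for grouping).
C3 (derived state 'yes') is shared by Beta and Eta — a synapomorphy uniting that clade.
Only Alpha, Beta, Delta, Eta, and Gamma show the derived state 'no' for C4, supporting them as a clade.
C5 (derived state 'yes') is shared by Beta, Eta, and Gamma — a synapomorphy uniting that clade.
C6 (derived state 'yes') is shared by all ingroup taxa — unites the whole ingroup.
Only Beta, Delta, Eta, and Gamma show the derived state 'yes' for C7, supporting them as a clade.
Most parsimonious ingroup topology: (((((Beta,Eta),Gamma),Delta),Alpha),Theta).
Beta and Alpha share a more recent common ancestor with each other than either does with Theta, so Theta is the least closely related of the three.

Theta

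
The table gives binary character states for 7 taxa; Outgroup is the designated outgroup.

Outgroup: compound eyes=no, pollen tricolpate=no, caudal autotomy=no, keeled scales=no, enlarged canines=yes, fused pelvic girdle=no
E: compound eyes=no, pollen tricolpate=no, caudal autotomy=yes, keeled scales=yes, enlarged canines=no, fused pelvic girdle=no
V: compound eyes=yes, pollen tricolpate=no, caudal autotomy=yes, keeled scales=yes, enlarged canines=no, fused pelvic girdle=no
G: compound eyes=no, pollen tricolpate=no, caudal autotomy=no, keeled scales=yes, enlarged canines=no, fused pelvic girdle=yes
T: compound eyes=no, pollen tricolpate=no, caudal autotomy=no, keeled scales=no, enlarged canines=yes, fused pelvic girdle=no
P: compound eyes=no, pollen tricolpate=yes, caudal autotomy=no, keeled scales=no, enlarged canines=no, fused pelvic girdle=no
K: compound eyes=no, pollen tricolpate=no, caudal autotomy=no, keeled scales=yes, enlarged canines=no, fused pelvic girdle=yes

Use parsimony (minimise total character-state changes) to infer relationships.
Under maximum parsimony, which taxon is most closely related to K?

Character polarity is set by the outgroup: the derived state is whichever differs from the outgroup's state, so for enlarged canines the derived state is 'no', and for the remaining characters it is 'yes'.
compound eyes: derived state 'yes' in V only — an autapomorphy, so it tells us nothing about relationships among taxa.
pollen tricolpate (derived state 'yes') is unique to P (autapomorphy; uninformative for grouping).
Only E and V show the derived state 'yes' for caudal autotomy, supporting them as a clade.
keeled scales: derived state 'yes' in E, G, K, and V only — synapomorphy for {E, G, K, V}.
Only E, G, K, P, and V show the derived state 'no' for enlarged canines, supporting them as a clade.
fused pelvic girdle (derived state 'yes') is shared by G and K — a synapomorphy uniting that clade.
Most parsimonious ingroup topology: ((((E,V),(G,K)),P),T).
K and G form a cherry on this tree, so they are sister taxa.

G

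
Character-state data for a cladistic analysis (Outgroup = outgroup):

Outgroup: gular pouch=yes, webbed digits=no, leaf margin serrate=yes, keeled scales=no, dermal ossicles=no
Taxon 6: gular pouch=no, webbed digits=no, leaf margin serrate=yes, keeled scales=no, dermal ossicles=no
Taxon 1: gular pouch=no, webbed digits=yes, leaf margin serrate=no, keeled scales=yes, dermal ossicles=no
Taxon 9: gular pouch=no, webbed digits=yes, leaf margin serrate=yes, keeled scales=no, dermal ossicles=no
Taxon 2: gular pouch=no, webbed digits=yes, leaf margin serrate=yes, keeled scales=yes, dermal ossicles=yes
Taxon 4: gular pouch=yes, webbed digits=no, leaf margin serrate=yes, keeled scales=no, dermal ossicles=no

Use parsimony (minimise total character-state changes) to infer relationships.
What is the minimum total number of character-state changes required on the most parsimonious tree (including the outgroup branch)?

5

Character polarity is set by the outgroup: the derived state is whichever differs from the outgroup's state, so for gular pouch, leaf margin serrate the derived state is 'no', and for the remaining characters it is 'yes'.
Only Taxon 1, Taxon 2, Taxon 6, and Taxon 9 show the derived state 'no' for gular pouch, supporting them as a clade.
Only Taxon 1, Taxon 2, and Taxon 9 show the derived state 'yes' for webbed digits, supporting them as a clade.
leaf margin serrate: derived state 'no' in Taxon 1 only — an autapomorphy, so it tells us nothing about relationships among taxa.
Only Taxon 1 and Taxon 2 show the derived state 'yes' for keeled scales, supporting them as a clade.
dermal ossicles (derived state 'yes') is unique to Taxon 2 (autapomorphy; uninformative for grouping).
Most parsimonious ingroup topology: ((Taxon 6,((Taxon 1,Taxon 2),Taxon 9)),Taxon 4).
Changes per character on this tree: gular pouch: 1; webbed digits: 1; leaf margin serrate: 1; keeled scales: 1; dermal ossicles: 1.
Total = 5.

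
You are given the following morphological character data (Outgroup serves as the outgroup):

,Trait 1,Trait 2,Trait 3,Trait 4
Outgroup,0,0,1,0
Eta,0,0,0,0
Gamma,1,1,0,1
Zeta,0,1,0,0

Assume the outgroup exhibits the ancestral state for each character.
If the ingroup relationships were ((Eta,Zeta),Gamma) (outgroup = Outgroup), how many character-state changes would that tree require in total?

5

Map each character onto ((Eta,Zeta),Gamma) (rooted by Outgroup) and count the minimum state changes it requires (Fitch parsimony):
Trait 1: 1; Trait 2: 2; Trait 3: 1; Trait 4: 1.
Total tree length = 5.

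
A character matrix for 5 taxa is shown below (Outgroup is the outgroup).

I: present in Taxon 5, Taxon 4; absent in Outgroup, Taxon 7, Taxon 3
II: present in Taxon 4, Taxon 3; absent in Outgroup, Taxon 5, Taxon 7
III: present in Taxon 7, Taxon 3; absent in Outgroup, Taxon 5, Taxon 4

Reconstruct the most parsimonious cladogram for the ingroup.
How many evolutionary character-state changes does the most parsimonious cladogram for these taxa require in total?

4

The outgroup has state 'absent' for every character, so 'present' is the derived state throughout.
I: derived state 'present' in Taxon 4 and Taxon 5 only — synapomorphy for {Taxon 4, Taxon 5}.
II (state 'present') occurs in Taxon 3 and Taxon 4 but conflicts with the nesting implied by the other characters — most parsimoniously interpreted as homoplasy.
III (derived state 'present') is shared by Taxon 3 and Taxon 7 — a synapomorphy uniting that clade.
Most parsimonious ingroup topology: ((Taxon 5,Taxon 4),(Taxon 7,Taxon 3)).
Changes per character on this tree: I: 1; II: 2; III: 1.
Total = 4.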